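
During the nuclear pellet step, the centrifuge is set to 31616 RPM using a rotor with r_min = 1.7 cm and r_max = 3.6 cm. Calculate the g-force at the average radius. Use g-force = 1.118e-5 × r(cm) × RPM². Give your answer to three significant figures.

29600 × g

r_avg = (1.7 + 3.6) / 2 = 2.65 cm
RCF = 1.118 × 10⁻⁵ × r × N²
RCF = 1.118 × 10⁻⁵ × 2.65 × (31616)² = 1.118 × 10⁻⁵ × 2.65 × 999,571,456 ≈ 29,614.3 × g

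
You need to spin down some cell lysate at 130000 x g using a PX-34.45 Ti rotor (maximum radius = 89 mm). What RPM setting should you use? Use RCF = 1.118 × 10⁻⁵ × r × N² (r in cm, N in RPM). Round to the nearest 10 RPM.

N ≈ 36150 RPM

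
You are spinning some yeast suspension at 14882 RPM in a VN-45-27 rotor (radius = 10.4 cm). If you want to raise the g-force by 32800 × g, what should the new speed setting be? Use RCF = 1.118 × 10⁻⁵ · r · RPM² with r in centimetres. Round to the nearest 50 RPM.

≈ 22450 RPM

Current RCF = 1.118 × 10⁻⁵ × 10.4 × (14882)² = 1.118 × 10⁻⁵ × 10.4 × 221,473,924 ≈ 25,751.2 × g
Target RCF = 25,751.2 + 32,800 = 58,551.2 × g
N² = 58,551.2 / (11.6272 × 10⁻⁵) = 503,570,937
N ≈ √503,570,937 ≈ 22,440.4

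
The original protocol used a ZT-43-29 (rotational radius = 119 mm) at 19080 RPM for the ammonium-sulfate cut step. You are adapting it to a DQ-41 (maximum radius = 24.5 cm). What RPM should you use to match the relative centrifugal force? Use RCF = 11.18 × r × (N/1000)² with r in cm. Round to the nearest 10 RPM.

13300 RPM

Original rotor: r = 119 mm = 11.9 cm
RCF_original = 11.18 × 11.9 × (19.08)² = 11.18 × 11.9 × 364.0464 ≈ 48,433.5 × g
48,433.5 = 11.18 × 24.5 × (N/1000)²
(N/1000)² = 48,433.5 / 273.91 = 176.8227
N = 1000 × √176.8227 ≈ 13,297.5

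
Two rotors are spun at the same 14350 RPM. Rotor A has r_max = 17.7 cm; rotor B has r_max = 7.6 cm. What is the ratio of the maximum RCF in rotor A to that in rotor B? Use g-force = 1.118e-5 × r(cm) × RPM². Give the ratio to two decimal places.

At fixed N, RCF ∝ r, so RCF_A/RCF_B = r_A/r_B = 17.7 / 7.6 = 2.3289.

2.33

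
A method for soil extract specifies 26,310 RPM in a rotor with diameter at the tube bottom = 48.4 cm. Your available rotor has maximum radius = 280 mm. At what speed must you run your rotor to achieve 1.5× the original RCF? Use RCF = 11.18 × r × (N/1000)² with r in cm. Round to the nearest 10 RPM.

Original rotor: r = 48.4 / 2 = 24.2 cm
RCF_original = 11.18 × 24.2 × (26.31)² = 11.18 × 24.2 × 692.2161 ≈ 187,283.2 × g
Target RCF = 1.5 × 187,283.2 ≈ 280,924.8 × g
Your rotor: r = 280 mm = 28.0 cm
280,924.8 = 11.18 × 28 × (N/1000)²
(N/1000)² = 280,924.8 / 313.04 = 897.4086
N = 1000 × √897.4086 ≈ 29,956.8

29960 RPM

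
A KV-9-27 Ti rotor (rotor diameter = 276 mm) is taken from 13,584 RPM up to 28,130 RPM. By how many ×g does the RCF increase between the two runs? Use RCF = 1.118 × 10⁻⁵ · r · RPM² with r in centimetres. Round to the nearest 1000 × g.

94000 ×g

r = 276 mm / 2 = 138 mm = 13.8 cm
RCF₁ = 1.118 × 10⁻⁵ × 13.8 × (13584)² = 1.118 × 10⁻⁵ × 13.8 × 184,525,056 ≈ 28,469.3 × g
RCF₂ = 1.118 × 10⁻⁵ × 13.8 × (28130)² = 1.118 × 10⁻⁵ × 13.8 × 791,296,900 ≈ 122,084.5 × g
Increase = 122,084.5 − 28,469.3 = 93,615.2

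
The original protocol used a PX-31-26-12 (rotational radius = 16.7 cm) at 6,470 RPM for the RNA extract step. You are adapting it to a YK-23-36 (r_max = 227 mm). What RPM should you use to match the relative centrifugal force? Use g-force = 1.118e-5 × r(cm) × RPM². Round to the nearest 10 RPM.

5550 RPM

RCF_original = 1.118 × 10⁻⁵ × 16.7 × (6470)² = 1.118 × 10⁻⁵ × 16.7 × 41,860,900 ≈ 7,815.7 × g
Your rotor: r = 227 mm = 22.7 cm
7,815.7 = 1.118 × 10⁻⁵ × 22.7 × N²
N² = 7,815.7 / (25.3786 × 10⁻⁵) = 30,796,419
N ≈ √30,796,419 ≈ 5,549.5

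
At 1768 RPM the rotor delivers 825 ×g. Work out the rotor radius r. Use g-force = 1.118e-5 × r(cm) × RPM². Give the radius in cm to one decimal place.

825 = 1.118 × 10⁻⁵ × r × (1768)²
r = 825 / (1.118 × 10⁻⁵ × 3,125,824) = 825 / 34.94671 ≈ 23.607 cm

≈ 23.6 cm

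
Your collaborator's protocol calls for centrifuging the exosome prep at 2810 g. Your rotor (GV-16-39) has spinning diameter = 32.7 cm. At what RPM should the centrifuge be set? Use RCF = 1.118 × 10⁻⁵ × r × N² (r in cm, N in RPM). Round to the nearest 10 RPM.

N ≈ 3920 RPM

r = 32.7 / 2 = 16.35 cm
2,810 = 1.118 × 10⁻⁵ × 16.35 × N²
N² = 2,810 / (18.2793 × 10⁻⁵) = 15,372,580
N ≈ √15,372,580 ≈ 3,920.8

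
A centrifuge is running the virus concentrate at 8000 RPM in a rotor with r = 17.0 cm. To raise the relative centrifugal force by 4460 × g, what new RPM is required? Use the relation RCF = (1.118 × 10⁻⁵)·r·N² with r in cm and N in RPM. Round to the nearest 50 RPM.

9350 RPM

Current RCF = 1.118 × 10⁻⁵ × 17 × (8000)² = 1.118 × 10⁻⁵ × 17 × 64,000,000 ≈ 12,163.8 × g
Target RCF = 12,163.8 + 4,460 = 16,623.8 × g
N² = 16,623.8 / (19.006 × 10⁻⁵) = 87,466,063
N ≈ √87,466,063 ≈ 9,352.3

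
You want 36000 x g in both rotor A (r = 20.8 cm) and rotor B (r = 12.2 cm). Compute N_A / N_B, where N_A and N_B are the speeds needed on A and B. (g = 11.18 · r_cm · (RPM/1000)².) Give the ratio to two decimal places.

0.77

At fixed RCF, N ∝ 1/√r, so N_A/N_B = √(r_B/r_A) = √(12.2/20.8) = √0.586538 = 0.7659.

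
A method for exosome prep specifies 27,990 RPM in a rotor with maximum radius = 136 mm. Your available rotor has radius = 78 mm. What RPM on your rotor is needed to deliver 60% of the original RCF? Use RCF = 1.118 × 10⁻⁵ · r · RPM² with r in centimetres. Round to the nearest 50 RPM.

≈ 28650 RPM

Original rotor: r = 136 mm = 13.6 cm
RCF = 1.118 × 10⁻⁵ × r × N²
RCF_original = 1.118 × 10⁻⁵ × 13.6 × (27990)² = 1.118 × 10⁻⁵ × 13.6 × 783,440,100 ≈ 119,120.5 × g
Target RCF = 0.6 × 119,120.5 ≈ 71,472.3 × g
Your rotor: r = 78 mm = 7.8 cm
71,472.3 = 1.118 × 10⁻⁵ × 7.8 × N²
N² = 71,472.3 / (8.7204 × 10⁻⁵) = 819,598,872
N ≈ √819,598,872 ≈ 28,628.6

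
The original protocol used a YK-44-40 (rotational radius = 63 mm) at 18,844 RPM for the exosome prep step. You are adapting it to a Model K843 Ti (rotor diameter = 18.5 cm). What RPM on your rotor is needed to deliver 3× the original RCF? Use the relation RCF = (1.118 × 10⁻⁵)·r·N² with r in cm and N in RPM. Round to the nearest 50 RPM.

Original rotor: r = 63 mm = 6.3 cm
RCF = 1.118 × 10⁻⁵ × r × N²
RCF_original = 1.118 × 10⁻⁵ × 6.3 × (18844)² = 1.118 × 10⁻⁵ × 6.3 × 355,096,336 ≈ 25,010.9 × g
Target RCF = 3 × 25,010.9 ≈ 75,032.7 × g
Your rotor: r = 18.5 / 2 = 9.25 cm
75,032.7 = 1.118 × 10⁻⁵ × 9.25 × N²
N² = 75,032.7 / (10.3415 × 10⁻⁵) = 725,549,485
N ≈ √725,549,485 ≈ 26,936.0

≈ 26950 RPM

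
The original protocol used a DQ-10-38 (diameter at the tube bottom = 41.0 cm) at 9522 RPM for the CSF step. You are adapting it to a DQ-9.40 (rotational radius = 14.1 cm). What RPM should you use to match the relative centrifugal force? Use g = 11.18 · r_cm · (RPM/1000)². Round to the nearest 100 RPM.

≈ 11500 RPM

Original rotor: r = 41.0 / 2 = 20.5 cm
RCF_original = 11.18 × 20.5 × (9.522)² = 11.18 × 20.5 × 90.668484 ≈ 20,780.3 × g
20,780.3 = 11.18 × 14.1 × (N/1000)²
(N/1000)² = 20,780.3 / 157.638 = 131.8229
N = 1000 × √131.8229 ≈ 11,481.4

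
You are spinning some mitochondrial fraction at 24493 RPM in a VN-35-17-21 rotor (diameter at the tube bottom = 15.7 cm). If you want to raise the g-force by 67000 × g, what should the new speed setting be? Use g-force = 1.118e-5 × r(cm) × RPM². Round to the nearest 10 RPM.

N₂ ≈ 36920 RPM

r = 15.7 / 2 = 7.85 cm
Current RCF = 1.118 × 10⁻⁵ × 7.85 × (24493)² = 1.118 × 10⁻⁵ × 7.85 × 599,907,049 ≈ 52,649.6 × g
Target RCF = 52,649.6 + 67,000 = 119,649.6 × g
N² = 119,649.6 / (8.7763 × 10⁻⁵) = 1,363,326,231
N ≈ √1,363,326,231 ≈ 36,923.2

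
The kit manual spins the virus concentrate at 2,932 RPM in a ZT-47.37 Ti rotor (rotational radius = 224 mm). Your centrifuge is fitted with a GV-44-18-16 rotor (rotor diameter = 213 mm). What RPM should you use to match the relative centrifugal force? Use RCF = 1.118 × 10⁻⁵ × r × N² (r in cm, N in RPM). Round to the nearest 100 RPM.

≈ 4300 RPM

Original rotor: r = 224 mm = 22.4 cm
RCF = 1.118 × 10⁻⁵ × r × N²
RCF_original = 1.118 × 10⁻⁵ × 22.4 × (2932)² = 1.118 × 10⁻⁵ × 22.4 × 8,596,624 ≈ 2,152.9 × g
Your rotor: r = 213 mm / 2 = 106.5 mm = 10.65 cm
2,152.9 = 1.118 × 10⁻⁵ × 10.65 × N²
N² = 2,152.9 / (11.9067 × 10⁻⁵) = 18,081,416
N ≈ √18,081,416 ≈ 4,252.2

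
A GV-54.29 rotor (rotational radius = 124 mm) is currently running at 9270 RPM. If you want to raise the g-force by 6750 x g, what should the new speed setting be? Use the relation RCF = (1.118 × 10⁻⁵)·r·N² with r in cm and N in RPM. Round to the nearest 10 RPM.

11600 RPM

r = 124 mm = 12.4 cm
Current RCF = 1.118 × 10⁻⁵ × 12.4 × (9270)² = 1.118 × 10⁻⁵ × 12.4 × 85,932,900 ≈ 11,913 × g
Target RCF = 11,913 + 6,750 = 18,663 × g
N² = 18,663 / (13.8632 × 10⁻⁵) = 134,622,598
N ≈ √134,622,598 ≈ 11,602.7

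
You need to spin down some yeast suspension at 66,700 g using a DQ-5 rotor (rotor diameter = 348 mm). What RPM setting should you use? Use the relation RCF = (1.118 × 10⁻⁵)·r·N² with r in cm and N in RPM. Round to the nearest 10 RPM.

N ≈ 18520 RPM

r = 348 mm / 2 = 174 mm = 17.4 cm
66,700 = 1.118 × 10⁻⁵ × 17.4 × N²
N² = 66,700 / (19.4532 × 10⁻⁵) = 342,874,180
N ≈ √342,874,180 ≈ 18,516.9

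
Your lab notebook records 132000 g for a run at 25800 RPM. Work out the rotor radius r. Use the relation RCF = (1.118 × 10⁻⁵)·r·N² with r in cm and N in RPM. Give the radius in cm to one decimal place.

132000 = 1.118 × 10⁻⁵ × r × (25800)²
r = 132000 / (1.118 × 10⁻⁵ × 665,640,000) = 132000 / 7441.855 ≈ 17.738 cm

≈ 17.7 cm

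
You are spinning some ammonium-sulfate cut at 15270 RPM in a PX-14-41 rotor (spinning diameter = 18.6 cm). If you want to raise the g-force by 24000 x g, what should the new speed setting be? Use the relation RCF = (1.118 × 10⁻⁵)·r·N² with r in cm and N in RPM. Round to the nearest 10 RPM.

21540 RPM

r = 18.6 / 2 = 9.3 cm
Current RCF = 1.118 × 10⁻⁵ × 9.3 × (15270)² = 1.118 × 10⁻⁵ × 9.3 × 233,172,900 ≈ 24,243.9 × g
Target RCF = 24,243.9 + 24,000 = 48,243.9 × g
N² = 48,243.9 / (10.3974 × 10⁻⁵) = 463,999,654
N ≈ √463,999,654 ≈ 21,540.7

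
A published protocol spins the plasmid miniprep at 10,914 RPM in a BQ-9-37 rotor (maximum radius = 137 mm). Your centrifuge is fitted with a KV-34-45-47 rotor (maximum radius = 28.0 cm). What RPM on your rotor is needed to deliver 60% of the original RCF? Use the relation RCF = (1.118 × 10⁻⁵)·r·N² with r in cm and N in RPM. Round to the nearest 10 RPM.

≈ 5910 RPM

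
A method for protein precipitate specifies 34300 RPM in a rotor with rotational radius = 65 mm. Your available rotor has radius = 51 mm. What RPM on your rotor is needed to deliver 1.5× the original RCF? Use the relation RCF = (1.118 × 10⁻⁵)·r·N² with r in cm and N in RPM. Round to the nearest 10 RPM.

Original rotor: r = 65 mm = 6.5 cm
RCF = 1.118 × 10⁻⁵ × r × N²
RCF_original = 1.118 × 10⁻⁵ × 6.5 × (34300)² = 1.118 × 10⁻⁵ × 6.5 × 1,176,490,000 ≈ 85,495.5 × g
Target RCF = 1.5 × 85,495.5 ≈ 128,243.2 × g
Your rotor: r = 51 mm = 5.1 cm
128,243.2 = 1.118 × 10⁻⁵ × 5.1 × N²
N² = 128,243.2 / (5.7018 × 10⁻⁵) = 2,249,170,437
N ≈ √2,249,170,437 ≈ 47,425.4

≈ 47430 RPM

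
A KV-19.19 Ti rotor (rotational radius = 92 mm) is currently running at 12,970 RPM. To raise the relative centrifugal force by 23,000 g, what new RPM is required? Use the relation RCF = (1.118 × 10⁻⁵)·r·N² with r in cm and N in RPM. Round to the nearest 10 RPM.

r = 92 mm = 9.2 cm
Current RCF = 1.118 × 10⁻⁵ × 9.2 × (12970)² = 1.118 × 10⁻⁵ × 9.2 × 168,220,900 ≈ 17,302.5 × g
Target RCF = 17,302.5 + 23,000 = 40,302.5 × g
N² = 40,302.5 / (10.2856 × 10⁻⁵) = 391,834,215
N ≈ √391,834,215 ≈ 19,794.8

≈ 19790 RPM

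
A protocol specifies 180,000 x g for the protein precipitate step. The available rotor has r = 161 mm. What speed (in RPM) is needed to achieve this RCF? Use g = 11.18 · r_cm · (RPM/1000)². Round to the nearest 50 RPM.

r = 161 mm = 16.1 cm
RCF = 11.18 × r × (N/1000)²
180,000 = 11.18 × 16.1 × (N/1000)²
(N/1000)² = 180,000 / 179.998 = 1000.011
N = 1000 × √1000.011 ≈ 31,623.0

≈ 31600 RPM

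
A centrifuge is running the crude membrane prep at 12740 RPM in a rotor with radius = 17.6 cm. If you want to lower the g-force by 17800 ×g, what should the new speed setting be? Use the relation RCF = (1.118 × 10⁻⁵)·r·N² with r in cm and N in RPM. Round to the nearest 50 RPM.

Current RCF = 1.118 × 10⁻⁵ × 17.6 × (12740)² = 1.118 × 10⁻⁵ × 17.6 × 162,307,600 ≈ 31,936.9 × g
Target RCF = 31,936.9 − 17,800 = 14,136.9 × g
N² = 14,136.9 / (19.6768 × 10⁻⁵) = 71,845,524
N ≈ √71,845,524 ≈ 8,476.2

N₂ ≈ 8500 RPM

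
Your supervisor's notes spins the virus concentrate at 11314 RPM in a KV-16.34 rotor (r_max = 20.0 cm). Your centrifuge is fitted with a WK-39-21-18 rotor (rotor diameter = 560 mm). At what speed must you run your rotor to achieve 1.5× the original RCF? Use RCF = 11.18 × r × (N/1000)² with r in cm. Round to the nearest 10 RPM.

RCF = 11.18 × r × (N/1000)²
RCF_original = 11.18 × 20 × (11.314)² = 11.18 × 20 × 128.006596 ≈ 28,622.3 × g
Target RCF = 1.5 × 28,622.3 ≈ 42,933.4 × g
Your rotor: r = 560 mm / 2 = 280 mm = 28 cm
42,933.4 = 11.18 × 28 × (N/1000)²
(N/1000)² = 42,933.4 / 313.04 = 137.1499
N = 1000 × √137.1499 ≈ 11,711.1

11710 RPM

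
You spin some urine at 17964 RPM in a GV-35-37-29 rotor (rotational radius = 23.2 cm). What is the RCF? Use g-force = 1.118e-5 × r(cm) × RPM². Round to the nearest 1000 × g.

RCF = 1.118 × 10⁻⁵ × 23.2 × (17964)² = 1.118 × 10⁻⁵ × 23.2 × 322,705,296 ≈ 83,702 × g

RCF ≈ 84000 g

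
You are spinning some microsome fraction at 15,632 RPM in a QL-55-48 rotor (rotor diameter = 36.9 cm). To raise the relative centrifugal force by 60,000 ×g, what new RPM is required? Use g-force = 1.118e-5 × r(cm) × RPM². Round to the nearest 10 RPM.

r = 36.9 / 2 = 18.45 cm
Current RCF = 1.118 × 10⁻⁵ × 18.45 × (15632)² = 1.118 × 10⁻⁵ × 18.45 × 244,359,424 ≈ 50,404.3 × g
Target RCF = 50,404.3 + 60,000 = 110,404.3 × g
N² = 110,404.3 / (20.6271 × 10⁻⁵) = 535,239,079
N ≈ √535,239,079 ≈ 23,135.2

23140 RPM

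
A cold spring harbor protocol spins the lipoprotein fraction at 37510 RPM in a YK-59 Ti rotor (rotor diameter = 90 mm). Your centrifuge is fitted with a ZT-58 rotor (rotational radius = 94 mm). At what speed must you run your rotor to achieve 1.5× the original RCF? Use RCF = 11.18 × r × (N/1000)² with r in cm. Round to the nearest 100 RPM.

Original rotor: r = 90 mm / 2 = 45 mm = 4.5 cm
RCF = 11.18 × r × (N/1000)²
RCF_original = 11.18 × 4.5 × (37.51)² = 11.18 × 4.5 × 1,407.0001 ≈ 70,786.2 × g
Target RCF = 1.5 × 70,786.2 ≈ 106,179.3 × g
Your rotor: r = 94 mm = 9.4 cm
106,179.3 = 11.18 × 9.4 × (N/1000)²
(N/1000)² = 106,179.3 / 105.092 = 1010.346
N = 1000 × √1010.346 ≈ 31,785.9

≈ 31800 RPM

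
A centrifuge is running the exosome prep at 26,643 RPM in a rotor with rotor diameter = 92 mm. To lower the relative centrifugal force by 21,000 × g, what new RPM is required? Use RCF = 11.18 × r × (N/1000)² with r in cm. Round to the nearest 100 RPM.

17400 RPM

r = 92 mm / 2 = 46 mm = 4.6 cm
Current RCF = 11.18 × 4.6 × (26.643)² = 11.18 × 4.6 × 709.849449 ≈ 36,506.1 × g
Target RCF = 36,506.1 − 21,000 = 15,506.1 × g
(N/1000)² = 15,506.1 / 51.428 = 301.5109
N = 1000 × √301.5109 ≈ 17,364.1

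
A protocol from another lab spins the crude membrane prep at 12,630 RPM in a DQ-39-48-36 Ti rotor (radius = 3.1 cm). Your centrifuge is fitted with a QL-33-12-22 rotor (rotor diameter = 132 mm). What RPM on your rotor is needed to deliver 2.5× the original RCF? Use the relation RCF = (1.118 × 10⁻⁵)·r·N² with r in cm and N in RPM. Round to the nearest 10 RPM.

≈ 13690 RPM

RCF_original = 1.118 × 10⁻⁵ × 3.1 × (12630)² = 1.118 × 10⁻⁵ × 3.1 × 159,516,900 ≈ 5,528.5 × g
Target RCF = 2.5 × 5,528.5 ≈ 13,821.2 × g
Your rotor: r = 132 mm / 2 = 66 mm = 6.6 cm
13,821.2 = 1.118 × 10⁻⁵ × 6.6 × N²
N² = 13,821.2 / (7.3788 × 10⁻⁵) = 187,309,590
N ≈ √187,309,590 ≈ 13,686.1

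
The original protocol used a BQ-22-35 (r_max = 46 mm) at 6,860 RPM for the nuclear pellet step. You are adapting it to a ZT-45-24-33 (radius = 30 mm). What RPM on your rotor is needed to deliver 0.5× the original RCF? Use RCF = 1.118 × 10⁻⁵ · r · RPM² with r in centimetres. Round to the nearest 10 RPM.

6010 RPM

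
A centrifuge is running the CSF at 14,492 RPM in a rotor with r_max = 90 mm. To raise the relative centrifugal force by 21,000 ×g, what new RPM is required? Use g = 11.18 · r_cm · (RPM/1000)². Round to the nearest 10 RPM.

N₂ ≈ 20460 RPM

r = 90 mm = 9.0 cm
Current RCF = 11.18 × 9 × (14.492)² = 11.18 × 9 × 210.018064 ≈ 21,132 × g
Target RCF = 21,132 + 21,000 = 42,132 × g
(N/1000)² = 42,132 / 100.62 = 418.7239
N = 1000 × √418.7239 ≈ 20,462.7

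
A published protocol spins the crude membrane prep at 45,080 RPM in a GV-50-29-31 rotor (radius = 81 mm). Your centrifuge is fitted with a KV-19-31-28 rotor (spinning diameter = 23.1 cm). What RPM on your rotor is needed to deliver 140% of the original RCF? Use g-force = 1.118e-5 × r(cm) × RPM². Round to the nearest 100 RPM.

44700 RPM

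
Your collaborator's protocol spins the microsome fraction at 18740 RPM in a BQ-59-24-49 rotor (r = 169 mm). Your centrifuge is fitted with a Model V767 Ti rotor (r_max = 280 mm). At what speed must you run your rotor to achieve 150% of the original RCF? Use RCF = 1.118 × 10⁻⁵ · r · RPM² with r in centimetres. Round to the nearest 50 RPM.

Original rotor: r = 169 mm = 16.9 cm
RCF_original = 1.118 × 10⁻⁵ × 16.9 × (18740)² = 1.118 × 10⁻⁵ × 16.9 × 351,187,600 ≈ 66,354.1 × g
Target RCF = 1.5 × 66,354.1 ≈ 99,531.2 × g
Your rotor: r = 280 mm = 28.0 cm
99,531.2 = 1.118 × 10⁻⁵ × 28 × N²
N² = 99,531.2 / (31.304 × 10⁻⁵) = 317,950,422
N ≈ √317,950,422 ≈ 17,831.2

17850 RPM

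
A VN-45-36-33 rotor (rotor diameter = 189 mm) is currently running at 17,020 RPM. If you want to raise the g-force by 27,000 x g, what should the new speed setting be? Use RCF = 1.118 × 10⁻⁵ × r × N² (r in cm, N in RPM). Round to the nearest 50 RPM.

r = 189 mm / 2 = 94.5 mm = 9.45 cm
Current RCF = 1.118 × 10⁻⁵ × 9.45 × (17020)² = 1.118 × 10⁻⁵ × 9.45 × 289,680,400 ≈ 30,605 × g
Target RCF = 30,605 + 27,000 = 57,605 × g
N² = 57,605 / (10.5651 × 10⁻⁵) = 545,238,568
N ≈ √545,238,568 ≈ 23,350.3

23350 RPM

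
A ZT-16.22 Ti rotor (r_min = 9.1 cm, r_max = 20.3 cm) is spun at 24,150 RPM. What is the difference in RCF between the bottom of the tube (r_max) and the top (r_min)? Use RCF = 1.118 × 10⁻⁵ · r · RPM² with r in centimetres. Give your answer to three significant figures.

ΔRCF = 1.118 × 10⁻⁵ × (r_max − r_min) × N² = 1.118 × 10⁻⁵ × 11.2 × 583,222,500 ≈ 73,028.8

≈ 73000 ×g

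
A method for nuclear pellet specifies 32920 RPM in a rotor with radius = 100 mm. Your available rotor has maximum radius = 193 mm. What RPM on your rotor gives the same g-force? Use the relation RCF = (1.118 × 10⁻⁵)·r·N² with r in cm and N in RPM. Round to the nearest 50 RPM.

Original rotor: r = 100 mm = 10.0 cm
RCF_original = 1.118 × 10⁻⁵ × 10 × (32920)² = 1.118 × 10⁻⁵ × 10 × 1,083,726,400 ≈ 121,160.6 × g
Your rotor: r = 193 mm = 19.3 cm
121,160.6 = 1.118 × 10⁻⁵ × 19.3 × N²
N² = 121,160.6 / (21.5774 × 10⁻⁵) = 561,516,216
N ≈ √561,516,216 ≈ 23,696.3

≈ 23700 RPM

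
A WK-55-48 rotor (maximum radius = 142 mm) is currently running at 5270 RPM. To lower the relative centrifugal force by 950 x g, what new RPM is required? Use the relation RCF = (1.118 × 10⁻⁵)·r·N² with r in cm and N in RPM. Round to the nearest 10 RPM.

r = 142 mm = 14.2 cm
Current RCF = 1.118 × 10⁻⁵ × 14.2 × (5270)² = 1.118 × 10⁻⁵ × 14.2 × 27,772,900 ≈ 4,409.1 × g
Target RCF = 4,409.1 − 950 = 3,459.1 × g
N² = 3,459.1 / (15.8756 × 10⁻⁵) = 21,788,783
N ≈ √21,788,783 ≈ 4,667.8

4670 RPM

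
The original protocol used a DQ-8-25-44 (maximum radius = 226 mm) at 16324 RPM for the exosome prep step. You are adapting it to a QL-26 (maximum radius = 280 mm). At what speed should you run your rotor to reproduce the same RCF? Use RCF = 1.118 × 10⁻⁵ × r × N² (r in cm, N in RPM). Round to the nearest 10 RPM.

Original rotor: r = 226 mm = 22.6 cm
RCF = 1.118 × 10⁻⁵ × r × N²
RCF_original = 1.118 × 10⁻⁵ × 22.6 × (16324)² = 1.118 × 10⁻⁵ × 22.6 × 266,472,976 ≈ 67,329.2 × g
Your rotor: r = 280 mm = 28.0 cm
67,329.2 = 1.118 × 10⁻⁵ × 28 × N²
N² = 67,329.2 / (31.304 × 10⁻⁵) = 215,081,779
N ≈ √215,081,779 ≈ 14,665.7

≈ 14670 RPM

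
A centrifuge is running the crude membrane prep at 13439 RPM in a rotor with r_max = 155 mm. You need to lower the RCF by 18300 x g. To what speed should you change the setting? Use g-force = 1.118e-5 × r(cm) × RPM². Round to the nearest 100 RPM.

8700 RPM

r = 155 mm = 15.5 cm
Current RCF = 1.118 × 10⁻⁵ × 15.5 × (13439)² = 1.118 × 10⁻⁵ × 15.5 × 180,606,721 ≈ 31,297.3 × g
Target RCF = 31,297.3 − 18,300 = 12,997.3 × g
N² = 12,997.3 / (17.329 × 10⁻⁵) = 75,003,174
N ≈ √75,003,174 ≈ 8,660.4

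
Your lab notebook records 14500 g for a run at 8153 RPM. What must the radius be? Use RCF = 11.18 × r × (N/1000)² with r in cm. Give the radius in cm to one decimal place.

≈ 19.5 cm

RCF = 11.18 × r × (N/1000)²
14500 = 11.18 × r × (8.153)²
r = 14500 / (11.18 × 66.471409) = 14500 / 743.1504 ≈ 19.512 cm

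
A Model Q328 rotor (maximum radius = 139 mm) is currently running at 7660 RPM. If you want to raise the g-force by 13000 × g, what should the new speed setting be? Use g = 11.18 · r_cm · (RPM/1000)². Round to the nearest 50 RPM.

≈ 11950 RPM

r = 139 mm = 13.9 cm
Current RCF = 11.18 × 13.9 × (7.66)² = 11.18 × 13.9 × 58.6756 ≈ 9,118.3 × g
Target RCF = 9,118.3 + 13,000 = 22,118.3 × g
(N/1000)² = 22,118.3 / 155.402 = 142.3296
N = 1000 × √142.3296 ≈ 11,930.2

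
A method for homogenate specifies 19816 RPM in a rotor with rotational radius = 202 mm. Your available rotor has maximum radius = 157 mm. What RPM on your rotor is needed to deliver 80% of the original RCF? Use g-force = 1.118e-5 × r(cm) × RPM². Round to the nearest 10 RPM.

≈ 20100 RPM

Original rotor: r = 202 mm = 20.2 cm
RCF_original = 1.118 × 10⁻⁵ × 20.2 × (19816)² = 1.118 × 10⁻⁵ × 20.2 × 392,673,856 ≈ 88,679.9 × g
Target RCF = 0.8 × 88,679.9 ≈ 70,943.9 × g
Your rotor: r = 157 mm = 15.7 cm
70,943.9 = 1.118 × 10⁻⁵ × 15.7 × N²
N² = 70,943.9 / (17.5526 × 10⁻⁵) = 404,178,868
N ≈ √404,178,868 ≈ 20,104.2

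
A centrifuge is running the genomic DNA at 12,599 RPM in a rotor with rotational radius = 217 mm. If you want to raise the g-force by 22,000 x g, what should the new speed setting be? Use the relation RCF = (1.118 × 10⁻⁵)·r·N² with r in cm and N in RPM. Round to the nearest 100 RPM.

15800 RPM

r = 217 mm = 21.7 cm
Current RCF = 1.118 × 10⁻⁵ × 21.7 × (12599)² = 1.118 × 10⁻⁵ × 21.7 × 158,734,801 ≈ 38,510 × g
Target RCF = 38,510 + 22,000 = 60,510 × g
N² = 60,510 / (24.2606 × 10⁻⁵) = 249,416,750
N ≈ √249,416,750 ≈ 15,792.9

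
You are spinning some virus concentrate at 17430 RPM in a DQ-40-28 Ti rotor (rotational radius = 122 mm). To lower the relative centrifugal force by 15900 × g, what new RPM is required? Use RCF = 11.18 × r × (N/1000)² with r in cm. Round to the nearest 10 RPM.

N₂ ≈ 13680 RPM

r = 122 mm = 12.2 cm
Current RCF = 11.18 × 12.2 × (17.43)² = 11.18 × 12.2 × 303.8049 ≈ 41,437.8 × g
Target RCF = 41,437.8 − 15,900 = 25,537.8 × g
(N/1000)² = 25,537.8 / 136.396 = 187.2328
N = 1000 × √187.2328 ≈ 13,683.3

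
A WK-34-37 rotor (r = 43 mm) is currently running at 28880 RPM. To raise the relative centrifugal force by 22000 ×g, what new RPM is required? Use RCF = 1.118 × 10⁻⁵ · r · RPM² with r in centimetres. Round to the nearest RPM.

r = 43 mm = 4.3 cm
Current RCF = 1.118 × 10⁻⁵ × 4.3 × (28880)² = 1.118 × 10⁻⁵ × 4.3 × 834,054,400 ≈ 40,096.3 × g
Target RCF = 40,096.3 + 22,000 = 62,096.3 × g
N² = 62,096.3 / (4.8074 × 10⁻⁵) = 1,291,681,574
N ≈ √1,291,681,574 ≈ 35,940.0

35940 RPM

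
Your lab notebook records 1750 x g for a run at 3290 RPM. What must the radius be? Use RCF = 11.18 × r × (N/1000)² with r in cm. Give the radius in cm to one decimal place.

RCF = 11.18 × r × (N/1000)²
1750 = 11.18 × r × (3.29)²
r = 1750 / (11.18 × 10.8241) = 1750 / 121.0134 ≈ 14.461 cm

≈ 14.5 cm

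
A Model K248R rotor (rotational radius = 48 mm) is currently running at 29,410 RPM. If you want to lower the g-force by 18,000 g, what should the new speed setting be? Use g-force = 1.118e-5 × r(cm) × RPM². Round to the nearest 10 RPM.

r = 48 mm = 4.8 cm
Current RCF = 1.118 × 10⁻⁵ × 4.8 × (29410)² = 1.118 × 10⁻⁵ × 4.8 × 864,948,100 ≈ 46,416.6 × g
Target RCF = 46,416.6 − 18,000 = 28,416.6 × g
N² = 28,416.6 / (5.3664 × 10⁻⁵) = 529,528,175
N ≈ √529,528,175 ≈ 23,011.5

23010 RPM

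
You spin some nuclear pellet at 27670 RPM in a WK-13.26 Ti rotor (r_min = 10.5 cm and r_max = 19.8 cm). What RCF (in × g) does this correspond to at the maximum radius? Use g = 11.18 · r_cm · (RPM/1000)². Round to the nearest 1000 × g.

Use r_max = 19.8 cm.
RCF = 11.18 × 19.8 × (27.67)² = 11.18 × 19.8 × 765.6289 ≈ 169,482.7 × g

RCF ≈ 169000 × g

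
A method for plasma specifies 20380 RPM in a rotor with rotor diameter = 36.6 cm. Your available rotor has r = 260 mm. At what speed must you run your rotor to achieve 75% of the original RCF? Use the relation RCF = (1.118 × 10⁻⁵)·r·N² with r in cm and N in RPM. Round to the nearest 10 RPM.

Original rotor: r = 36.6 / 2 = 18.3 cm
RCF_original = 1.118 × 10⁻⁵ × 18.3 × (20380)² = 1.118 × 10⁻⁵ × 18.3 × 415,344,400 ≈ 84,977 × g
Target RCF = 0.75 × 84,977 ≈ 63,732.8 × g
Your rotor: r = 260 mm = 26.0 cm
63,732.8 = 1.118 × 10⁻⁵ × 26 × N²
N² = 63,732.8 / (29.068 × 10⁻⁵) = 219,254,163
N ≈ √219,254,163 ≈ 14,807.2

≈ 14810 RPM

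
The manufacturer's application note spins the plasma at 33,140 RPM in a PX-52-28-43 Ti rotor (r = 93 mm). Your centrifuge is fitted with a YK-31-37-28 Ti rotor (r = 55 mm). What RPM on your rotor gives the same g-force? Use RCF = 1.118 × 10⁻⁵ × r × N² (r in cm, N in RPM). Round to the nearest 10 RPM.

Original rotor: r = 93 mm = 9.3 cm
RCF_original = 1.118 × 10⁻⁵ × 9.3 × (33140)² = 1.118 × 10⁻⁵ × 9.3 × 1,098,259,600 ≈ 114,190.4 × g
Your rotor: r = 55 mm = 5.5 cm
114,190.4 = 1.118 × 10⁻⁵ × 5.5 × N²
N² = 114,190.4 / (6.149 × 10⁻⁵) = 1,857,056,432
N ≈ √1,857,056,432 ≈ 43,093.6

≈ 43090 RPM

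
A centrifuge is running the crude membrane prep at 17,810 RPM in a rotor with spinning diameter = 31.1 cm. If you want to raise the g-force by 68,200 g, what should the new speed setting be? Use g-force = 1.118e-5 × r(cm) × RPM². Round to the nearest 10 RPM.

r = 31.1 / 2 = 15.55 cm
Current RCF = 1.118 × 10⁻⁵ × 15.55 × (17810)² = 1.118 × 10⁻⁵ × 15.55 × 317,196,100 ≈ 55,144.2 × g
Target RCF = 55,144.2 + 68,200 = 123,344.2 × g
N² = 123,344.2 / (17.3849 × 10⁻⁵) = 709,490,420
N ≈ √709,490,420 ≈ 26,636.3

≈ 26640 RPM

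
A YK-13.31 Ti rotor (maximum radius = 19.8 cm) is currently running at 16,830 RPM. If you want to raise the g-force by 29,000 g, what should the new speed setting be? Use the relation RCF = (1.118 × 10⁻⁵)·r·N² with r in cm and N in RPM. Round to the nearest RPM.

N₂ ≈ 20353 RPM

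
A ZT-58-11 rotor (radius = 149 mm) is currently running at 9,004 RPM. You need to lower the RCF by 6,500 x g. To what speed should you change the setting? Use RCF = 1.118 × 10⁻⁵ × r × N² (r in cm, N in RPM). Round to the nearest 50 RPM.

r = 149 mm = 14.9 cm
Current RCF = 1.118 × 10⁻⁵ × 14.9 × (9004)² = 1.118 × 10⁻⁵ × 14.9 × 81,072,016 ≈ 13,505.1 × g
Target RCF = 13,505.1 − 6,500 = 7,005.1 × g
N² = 7,005.1 / (16.6582 × 10⁻⁵) = 42,051,962
N ≈ √42,051,962 ≈ 6,484.7

6500 RPM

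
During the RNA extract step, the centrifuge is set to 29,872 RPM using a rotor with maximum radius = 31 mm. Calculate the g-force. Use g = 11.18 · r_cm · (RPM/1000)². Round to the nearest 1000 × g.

r = 31 mm = 3.1 cm
RCF = 11.18 × r × (N/1000)²
RCF = 11.18 × 3.1 × (29.872)² = 11.18 × 3.1 × 892.336384 ≈ 30,926.6 × g

RCF ≈ 31000 x g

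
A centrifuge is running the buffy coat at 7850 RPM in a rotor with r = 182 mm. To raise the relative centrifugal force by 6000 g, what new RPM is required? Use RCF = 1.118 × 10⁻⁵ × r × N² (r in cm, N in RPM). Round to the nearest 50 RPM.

r = 182 mm = 18.2 cm
Current RCF = 1.118 × 10⁻⁵ × 18.2 × (7850)² = 1.118 × 10⁻⁵ × 18.2 × 61,622,500 ≈ 12,538.7 × g
Target RCF = 12,538.7 + 6,000 = 18,538.7 × g
N² = 18,538.7 / (20.3476 × 10⁻⁵) = 91,110,008
N ≈ √91,110,008 ≈ 9,545.2

9550 RPM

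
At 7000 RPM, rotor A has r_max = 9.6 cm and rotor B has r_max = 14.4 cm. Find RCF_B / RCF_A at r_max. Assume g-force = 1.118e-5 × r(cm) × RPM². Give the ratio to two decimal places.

At fixed N, RCF ∝ r, so RCF_B/RCF_A = r_B/r_A = 14.4 / 9.6 = 1.5000.

1.50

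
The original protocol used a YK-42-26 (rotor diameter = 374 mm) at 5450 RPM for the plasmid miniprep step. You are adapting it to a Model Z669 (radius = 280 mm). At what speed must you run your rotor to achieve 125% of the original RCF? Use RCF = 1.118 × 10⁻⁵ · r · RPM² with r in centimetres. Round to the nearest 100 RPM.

Original rotor: r = 374 mm / 2 = 187 mm = 18.7 cm
RCF = 1.118 × 10⁻⁵ × r × N²
RCF_original = 1.118 × 10⁻⁵ × 18.7 × (5450)² = 1.118 × 10⁻⁵ × 18.7 × 29,702,500 ≈ 6,209.8 × g
Target RCF = 1.25 × 6,209.8 ≈ 7,762.2 × g
Your rotor: r = 280 mm = 28.0 cm
7,762.2 = 1.118 × 10⁻⁵ × 28 × N²
N² = 7,762.2 / (31.304 × 10⁻⁵) = 24,796,192
N ≈ √24,796,192 ≈ 4,979.6

5000 RPM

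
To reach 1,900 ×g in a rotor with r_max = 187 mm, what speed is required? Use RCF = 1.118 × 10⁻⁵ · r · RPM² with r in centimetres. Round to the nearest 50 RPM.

r = 187 mm = 18.7 cm
1,900 = 1.118 × 10⁻⁵ × 18.7 × N²
N² = 1,900 / (20.9066 × 10⁻⁵) = 9,088,039
N ≈ √9,088,039 ≈ 3,014.6

3000 RPM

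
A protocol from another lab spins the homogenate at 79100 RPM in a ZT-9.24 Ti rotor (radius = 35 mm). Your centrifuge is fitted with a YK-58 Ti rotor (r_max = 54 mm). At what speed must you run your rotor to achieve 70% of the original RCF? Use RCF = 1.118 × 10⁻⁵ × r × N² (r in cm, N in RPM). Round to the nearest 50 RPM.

Original rotor: r = 35 mm = 3.5 cm
RCF = 1.118 × 10⁻⁵ × r × N²
RCF_original = 1.118 × 10⁻⁵ × 3.5 × (79100)² = 1.118 × 10⁻⁵ × 3.5 × 6,256,810,000 ≈ 244,829 × g
Target RCF = 0.7 × 244,829 ≈ 171,380.3 × g
Your rotor: r = 54 mm = 5.4 cm
171,380.3 = 1.118 × 10⁻⁵ × 5.4 × N²
N² = 171,380.3 / (6.0372 × 10⁻⁵) = 2,838,738,157
N ≈ √2,838,738,157 ≈ 53,279.8

≈ 53300 RPM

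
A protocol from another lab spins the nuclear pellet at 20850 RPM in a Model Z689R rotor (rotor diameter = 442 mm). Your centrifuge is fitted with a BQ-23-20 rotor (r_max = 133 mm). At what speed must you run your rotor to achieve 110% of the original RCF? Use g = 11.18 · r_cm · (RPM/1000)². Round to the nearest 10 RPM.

Original rotor: r = 442 mm / 2 = 221 mm = 22.1 cm
RCF_original = 11.18 × 22.1 × (20.85)² = 11.18 × 22.1 × 434.7225 ≈ 107,410.4 × g
Target RCF = 1.1 × 107,410.4 ≈ 118,151.4 × g
Your rotor: r = 133 mm = 13.3 cm
118,151.4 = 11.18 × 13.3 × (N/1000)²
(N/1000)² = 118,151.4 / 148.694 = 794.5943
N = 1000 × √794.5943 ≈ 28,188.5

≈ 28190 RPM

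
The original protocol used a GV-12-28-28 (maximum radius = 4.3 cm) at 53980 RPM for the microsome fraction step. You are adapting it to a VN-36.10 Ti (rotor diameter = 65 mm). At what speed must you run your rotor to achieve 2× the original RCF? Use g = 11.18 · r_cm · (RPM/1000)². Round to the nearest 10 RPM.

≈ 87810 RPM

RCF_original = 11.18 × 4.3 × (53.98)² = 11.18 × 4.3 × 2,913.8404 ≈ 140,080 × g
Target RCF = 2 × 140,080 ≈ 280,160 × g
Your rotor: r = 65 mm / 2 = 32.5 mm = 3.25 cm
280,160 = 11.18 × 3.25 × (N/1000)²
(N/1000)² = 280,160 / 36.335 = 7710.472
N = 1000 × √7710.472 ≈ 87,809.3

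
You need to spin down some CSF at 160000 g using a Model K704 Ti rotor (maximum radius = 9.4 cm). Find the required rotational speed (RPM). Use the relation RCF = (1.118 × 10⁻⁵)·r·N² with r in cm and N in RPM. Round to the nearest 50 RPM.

N ≈ 39000 RPM

RCF = 1.118 × 10⁻⁵ × r × N²
160,000 = 1.118 × 10⁻⁵ × 9.4 × N²
N² = 160,000 / (10.5092 × 10⁻⁵) = 1,522,475,545
N ≈ √1,522,475,545 ≈ 39,018.9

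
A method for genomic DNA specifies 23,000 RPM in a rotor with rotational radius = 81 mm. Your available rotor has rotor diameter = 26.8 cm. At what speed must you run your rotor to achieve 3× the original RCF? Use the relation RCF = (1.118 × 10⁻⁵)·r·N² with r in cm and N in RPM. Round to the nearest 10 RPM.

30970 RPM

Original rotor: r = 81 mm = 8.1 cm
RCF_original = 1.118 × 10⁻⁵ × 8.1 × (23000)² = 1.118 × 10⁻⁵ × 8.1 × 529,000,000 ≈ 47,905.2 × g
Target RCF = 3 × 47,905.2 ≈ 143,715.6 × g
Your rotor: r = 26.8 / 2 = 13.4 cm
143,715.6 = 1.118 × 10⁻⁵ × 13.4 × N²
N² = 143,715.6 / (14.9812 × 10⁻⁵) = 959,306,331
N ≈ √959,306,331 ≈ 30,972.7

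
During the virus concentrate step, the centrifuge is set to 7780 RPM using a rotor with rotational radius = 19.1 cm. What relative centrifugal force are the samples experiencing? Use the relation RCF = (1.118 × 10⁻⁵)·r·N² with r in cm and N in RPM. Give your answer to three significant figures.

≈ 12900 g

RCF = 1.118 × 10⁻⁵ × 19.1 × (7780)² = 1.118 × 10⁻⁵ × 19.1 × 60,528,400 ≈ 12,925.1 × g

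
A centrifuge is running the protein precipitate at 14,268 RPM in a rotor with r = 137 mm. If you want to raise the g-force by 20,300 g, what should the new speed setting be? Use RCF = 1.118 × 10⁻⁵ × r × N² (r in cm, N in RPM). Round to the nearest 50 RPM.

r = 137 mm = 13.7 cm
Current RCF = 1.118 × 10⁻⁵ × 13.7 × (14268)² = 1.118 × 10⁻⁵ × 13.7 × 203,575,824 ≈ 31,180.9 × g
Target RCF = 31,180.9 + 20,300 = 51,480.9 × g
N² = 51,480.9 / (15.3166 × 10⁻⁵) = 336,111,800
N ≈ √336,111,800 ≈ 18,333.4

18350 RPM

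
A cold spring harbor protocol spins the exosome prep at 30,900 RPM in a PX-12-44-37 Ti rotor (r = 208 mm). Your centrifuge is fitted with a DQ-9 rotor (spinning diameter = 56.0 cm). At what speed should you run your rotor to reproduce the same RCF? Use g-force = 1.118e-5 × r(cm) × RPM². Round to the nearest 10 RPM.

Original rotor: r = 208 mm = 20.8 cm
RCF_original = 1.118 × 10⁻⁵ × 20.8 × (30900)² = 1.118 × 10⁻⁵ × 20.8 × 954,810,000 ≈ 222,035.3 × g
Your rotor: r = 56.0 / 2 = 28 cm
222,035.3 = 1.118 × 10⁻⁵ × 28 × N²
N² = 222,035.3 / (31.304 × 10⁻⁵) = 709,287,312
N ≈ √709,287,312 ≈ 26,632.4

26630 RPM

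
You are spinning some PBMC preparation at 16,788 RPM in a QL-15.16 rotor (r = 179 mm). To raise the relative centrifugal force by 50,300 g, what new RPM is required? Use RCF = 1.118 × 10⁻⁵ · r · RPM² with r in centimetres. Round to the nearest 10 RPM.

r = 179 mm = 17.9 cm
Current RCF = 1.118 × 10⁻⁵ × 17.9 × (16788)² = 1.118 × 10⁻⁵ × 17.9 × 281,836,944 ≈ 56,401.8 × g
Target RCF = 56,401.8 + 50,300 = 106,701.8 × g
N² = 106,701.8 / (20.0122 × 10⁻⁵) = 533,183,758
N ≈ √533,183,758 ≈ 23,090.8

≈ 23090 RPM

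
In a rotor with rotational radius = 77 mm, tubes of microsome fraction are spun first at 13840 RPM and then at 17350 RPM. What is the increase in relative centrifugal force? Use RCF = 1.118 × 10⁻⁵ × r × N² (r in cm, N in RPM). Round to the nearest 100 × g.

9400 x g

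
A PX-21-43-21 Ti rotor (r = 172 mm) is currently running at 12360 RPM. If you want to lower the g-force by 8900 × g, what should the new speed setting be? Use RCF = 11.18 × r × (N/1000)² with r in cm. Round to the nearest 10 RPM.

r = 172 mm = 17.2 cm
Current RCF = 11.18 × 17.2 × (12.36)² = 11.18 × 17.2 × 152.7696 ≈ 29,377 × g
Target RCF = 29,377 − 8,900 = 20,477 × g
(N/1000)² = 20,477 / 192.296 = 106.4869
N = 1000 × √106.4869 ≈ 10,319.2

10320 RPM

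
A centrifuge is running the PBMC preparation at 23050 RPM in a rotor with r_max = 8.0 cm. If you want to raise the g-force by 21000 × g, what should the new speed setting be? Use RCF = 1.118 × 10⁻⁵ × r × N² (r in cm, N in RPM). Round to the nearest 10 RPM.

Current RCF = 1.118 × 10⁻⁵ × 8 × (23050)² = 1.118 × 10⁻⁵ × 8 × 531,302,500 ≈ 47,519.7 × g
Target RCF = 47,519.7 + 21,000 = 68,519.7 × g
N² = 68,519.7 / (8.944 × 10⁻⁵) = 766,096,825
N ≈ √766,096,825 ≈ 27,678.5

≈ 27680 RPM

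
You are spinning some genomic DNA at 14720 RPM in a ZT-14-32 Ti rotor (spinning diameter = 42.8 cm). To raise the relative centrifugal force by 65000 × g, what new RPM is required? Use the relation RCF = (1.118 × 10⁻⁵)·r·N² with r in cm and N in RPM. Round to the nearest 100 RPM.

N₂ ≈ 22100 RPM

r = 42.8 / 2 = 21.4 cm
Current RCF = 1.118 × 10⁻⁵ × 21.4 × (14720)² = 1.118 × 10⁻⁵ × 21.4 × 216,678,400 ≈ 51,840.7 × g
Target RCF = 51,840.7 + 65,000 = 116,840.7 × g
N² = 116,840.7 / (23.9252 × 10⁻⁵) = 488,358,300
N ≈ √488,358,300 ≈ 22,098.8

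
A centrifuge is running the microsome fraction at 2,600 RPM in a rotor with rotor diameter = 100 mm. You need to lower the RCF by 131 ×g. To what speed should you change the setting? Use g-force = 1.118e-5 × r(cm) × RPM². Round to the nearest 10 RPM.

r = 100 mm / 2 = 50 mm = 5 cm
Current RCF = 1.118 × 10⁻⁵ × 5 × (2600)² = 1.118 × 10⁻⁵ × 5 × 6,760,000 ≈ 377.9 × g
Target RCF = 377.9 − 131 = 246.9 × g
N² = 246.9 / (5.59 × 10⁻⁵) = 4,416,816
N ≈ √4,416,816 ≈ 2,101.6

≈ 2100 RPM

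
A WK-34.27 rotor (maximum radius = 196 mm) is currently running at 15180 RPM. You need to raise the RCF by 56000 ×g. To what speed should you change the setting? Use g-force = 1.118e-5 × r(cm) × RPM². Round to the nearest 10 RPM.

r = 196 mm = 19.6 cm
Current RCF = 1.118 × 10⁻⁵ × 19.6 × (15180)² = 1.118 × 10⁻⁵ × 19.6 × 230,432,400 ≈ 50,494.2 × g
Target RCF = 50,494.2 + 56,000 = 106,494.2 × g
N² = 106,494.2 / (21.9128 × 10⁻⁵) = 485,990,836
N ≈ √485,990,836 ≈ 22,045.2

≈ 22050 RPM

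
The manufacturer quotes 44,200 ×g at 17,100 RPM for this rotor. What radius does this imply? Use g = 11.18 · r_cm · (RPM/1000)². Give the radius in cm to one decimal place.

r ≈ 13.5 cm

44200 = 11.18 × r × (17.1)²
r = 44200 / (11.18 × 292.41) = 44200 / 3269.144 ≈ 13.520 cm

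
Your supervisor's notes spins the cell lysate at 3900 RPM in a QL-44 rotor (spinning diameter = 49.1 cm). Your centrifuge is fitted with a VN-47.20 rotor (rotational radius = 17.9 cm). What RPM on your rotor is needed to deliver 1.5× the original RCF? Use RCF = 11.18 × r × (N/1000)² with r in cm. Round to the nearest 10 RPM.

≈ 5590 RPM

Original rotor: r = 49.1 / 2 = 24.55 cm
RCF_original = 11.18 × 24.55 × (3.9)² = 11.18 × 24.55 × 15.21 ≈ 4,174.7 × g
Target RCF = 1.5 × 4,174.7 ≈ 6,262 × g
6,262 = 11.18 × 17.9 × (N/1000)²
(N/1000)² = 6,262 / 200.122 = 31.29091
N = 1000 × √31.29091 ≈ 5,593.8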